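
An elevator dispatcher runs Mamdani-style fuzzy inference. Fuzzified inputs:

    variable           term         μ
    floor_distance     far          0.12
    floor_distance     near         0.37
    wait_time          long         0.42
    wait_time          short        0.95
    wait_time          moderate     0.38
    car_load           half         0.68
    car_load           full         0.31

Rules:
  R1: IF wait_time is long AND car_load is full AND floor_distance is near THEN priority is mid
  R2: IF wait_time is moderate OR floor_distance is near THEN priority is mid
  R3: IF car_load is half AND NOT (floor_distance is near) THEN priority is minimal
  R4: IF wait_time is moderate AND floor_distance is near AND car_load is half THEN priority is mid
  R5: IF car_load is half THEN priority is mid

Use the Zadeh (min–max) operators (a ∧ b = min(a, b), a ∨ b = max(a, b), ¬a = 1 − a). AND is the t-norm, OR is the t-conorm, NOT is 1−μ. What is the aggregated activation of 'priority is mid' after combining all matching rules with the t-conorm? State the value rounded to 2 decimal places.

0.68

R1: long=0.42, full=0.31, near=0.37; AND[min(a, b)] → w = 0.31
R2: moderate=0.38, near=0.37; OR[max(a, b)] → w = 0.38
R3: half=0.68, ¬near=1−0.37=0.63; AND[min(a, b)] → w = 0.63
R4: moderate=0.38, near=0.37, half=0.68; AND[min(a, b)] → w = 0.37
R5: half=0.68 → w = 0.68
Rules with consequent 'mid': {R1, R2, R4, R5} → strengths 0.31, 0.38, 0.37, 0.68
Aggregate via t-conorm [max(a, b)]: 0.68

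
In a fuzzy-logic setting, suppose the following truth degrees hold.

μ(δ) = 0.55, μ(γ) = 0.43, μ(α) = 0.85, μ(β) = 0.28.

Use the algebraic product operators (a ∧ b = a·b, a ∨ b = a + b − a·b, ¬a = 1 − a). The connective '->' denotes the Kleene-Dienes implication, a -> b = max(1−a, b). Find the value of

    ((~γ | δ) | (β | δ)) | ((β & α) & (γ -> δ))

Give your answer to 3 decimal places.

~γ = 1 − 0.4300 = 0.5700
~γ | δ = a + b − a·b on (0.5700, 0.5500) = 0.8065
β | δ = a + b − a·b on (0.2800, 0.5500) = 0.6760
(~γ | δ) | (β | δ) = a + b − a·b on (0.8065, 0.6760) = 0.9373
β & α = a·b on (0.2800, 0.8500) = 0.2380
γ -> δ  [Kleene-Dienes: max(1−a, b)] with a=0.4300, b=0.5500 → 0.5700
(β & α) & (γ -> δ) = a·b on (0.2380, 0.5700) = 0.1357
((~γ | δ) | (β | δ)) | ((β & α) & (γ -> δ)) = a + b − a·b on (0.9373, 0.1357) = 0.9458

0.946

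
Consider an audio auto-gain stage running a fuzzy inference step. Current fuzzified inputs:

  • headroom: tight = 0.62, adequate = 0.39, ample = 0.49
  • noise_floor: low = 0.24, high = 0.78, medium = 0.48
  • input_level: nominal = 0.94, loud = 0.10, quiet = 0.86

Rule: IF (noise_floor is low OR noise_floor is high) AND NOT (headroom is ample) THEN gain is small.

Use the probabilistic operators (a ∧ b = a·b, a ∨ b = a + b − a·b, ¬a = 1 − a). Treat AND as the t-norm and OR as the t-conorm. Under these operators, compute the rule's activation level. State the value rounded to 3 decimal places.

0.425

firing strength: (low=0.24 OR high=0.78) = 0.8328; AND[a·b] with ¬ample=1−0.49=0.51 → w = 0.4247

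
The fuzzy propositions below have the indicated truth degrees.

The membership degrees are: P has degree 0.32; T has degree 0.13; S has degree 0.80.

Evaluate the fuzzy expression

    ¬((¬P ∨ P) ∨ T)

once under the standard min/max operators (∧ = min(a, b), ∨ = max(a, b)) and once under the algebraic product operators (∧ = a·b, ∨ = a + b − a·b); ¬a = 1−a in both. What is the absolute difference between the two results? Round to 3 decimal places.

Under standard min/max:
  ¬P = 1 − 0.32 = 0.68
  ¬P ∨ P = max(a, b) on (0.68, 0.32) = 0.68
  (¬P ∨ P) ∨ T = max(a, b) on (0.68, 0.13) = 0.68
  ¬((¬P ∨ P) ∨ T) = 1 − 0.68 = 0.32
  → value = 0.3200
Under algebraic product:
  ¬P = 1 − 0.3200 = 0.6800
  ¬P ∨ P = a + b − a·b on (0.6800, 0.3200) = 0.7824
  (¬P ∨ P) ∨ T = a + b − a·b on (0.7824, 0.1300) = 0.8107
  ¬((¬P ∨ P) ∨ T) = 1 − 0.8107 = 0.1893
  → value = 0.1893
|0.3200 − 0.1893| = 0.131

0.131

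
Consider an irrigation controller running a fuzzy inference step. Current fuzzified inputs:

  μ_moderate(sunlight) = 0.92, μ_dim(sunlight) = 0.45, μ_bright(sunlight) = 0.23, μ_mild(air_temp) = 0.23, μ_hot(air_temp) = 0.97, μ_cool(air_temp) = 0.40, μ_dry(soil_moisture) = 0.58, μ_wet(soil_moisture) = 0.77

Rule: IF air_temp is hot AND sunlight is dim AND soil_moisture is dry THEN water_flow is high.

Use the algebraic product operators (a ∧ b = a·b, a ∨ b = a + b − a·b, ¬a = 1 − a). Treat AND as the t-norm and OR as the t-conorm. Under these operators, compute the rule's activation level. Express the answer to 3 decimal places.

firing strength: hot=0.97, dim=0.45, dry=0.58; AND[a·b] → w = 0.2532

0.253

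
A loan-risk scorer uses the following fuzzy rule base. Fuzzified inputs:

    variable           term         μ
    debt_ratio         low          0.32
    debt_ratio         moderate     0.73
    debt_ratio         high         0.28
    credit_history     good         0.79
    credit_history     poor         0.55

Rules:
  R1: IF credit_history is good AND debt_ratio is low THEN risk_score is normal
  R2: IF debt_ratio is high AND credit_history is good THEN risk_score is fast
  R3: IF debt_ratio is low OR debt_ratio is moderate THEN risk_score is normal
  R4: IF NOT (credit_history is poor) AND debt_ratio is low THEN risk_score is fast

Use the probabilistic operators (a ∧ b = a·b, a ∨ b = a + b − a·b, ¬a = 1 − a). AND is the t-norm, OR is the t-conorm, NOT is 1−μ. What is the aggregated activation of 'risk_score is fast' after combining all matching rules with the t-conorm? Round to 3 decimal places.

R1: good=0.79, low=0.32; AND[a·b] → w = 0.2528
R2: high=0.28, good=0.79; AND[a·b] → w = 0.2212
R3: low=0.32, moderate=0.73; OR[a + b − a·b] → w = 0.8164
R4: ¬poor=1−0.55=0.45, low=0.32; AND[a·b] → w = 0.1440
Rules with consequent 'fast': {R2, R4} → strengths 0.2212, 0.1440
Aggregate via t-conorm [a + b − a·b]: 0.3333

0.333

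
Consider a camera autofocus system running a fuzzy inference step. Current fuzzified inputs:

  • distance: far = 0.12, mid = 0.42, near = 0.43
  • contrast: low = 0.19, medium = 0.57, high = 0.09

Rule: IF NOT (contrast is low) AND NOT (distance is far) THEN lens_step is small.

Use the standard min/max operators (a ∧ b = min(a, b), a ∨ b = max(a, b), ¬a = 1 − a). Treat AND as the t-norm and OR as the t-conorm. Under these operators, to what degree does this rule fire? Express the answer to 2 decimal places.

0.81

firing strength: ¬low=1−0.19=0.81, ¬far=1−0.12=0.88; AND[min(a, b)] → w = 0.81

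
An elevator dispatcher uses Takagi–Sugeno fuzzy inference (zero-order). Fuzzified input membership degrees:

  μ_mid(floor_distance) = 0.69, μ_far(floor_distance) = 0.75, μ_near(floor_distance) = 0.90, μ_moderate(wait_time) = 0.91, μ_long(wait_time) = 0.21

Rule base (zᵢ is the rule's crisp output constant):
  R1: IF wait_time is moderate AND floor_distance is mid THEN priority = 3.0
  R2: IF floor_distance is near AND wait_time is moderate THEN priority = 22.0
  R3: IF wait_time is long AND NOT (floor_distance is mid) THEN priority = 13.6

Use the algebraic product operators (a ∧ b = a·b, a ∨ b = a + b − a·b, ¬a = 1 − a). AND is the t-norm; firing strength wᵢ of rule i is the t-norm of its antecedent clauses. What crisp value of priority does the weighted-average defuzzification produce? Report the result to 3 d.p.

R1 (z=3.0): moderate=0.91, mid=0.69; AND[a·b] → w = 0.6279
R2 (z=22.0): near=0.90, moderate=0.91; AND[a·b] → w = 0.8190
R3 (z=13.6): long=0.21, ¬mid=1−0.69=0.31; AND[a·b] → w = 0.0651
Weighted average = (0.6279·3.0 + 0.8190·22.0 + 0.0651·13.6) / (0.6279 + 0.8190 + 0.0651)
  = 20.7871 / 1.5120 = 13.748

13.748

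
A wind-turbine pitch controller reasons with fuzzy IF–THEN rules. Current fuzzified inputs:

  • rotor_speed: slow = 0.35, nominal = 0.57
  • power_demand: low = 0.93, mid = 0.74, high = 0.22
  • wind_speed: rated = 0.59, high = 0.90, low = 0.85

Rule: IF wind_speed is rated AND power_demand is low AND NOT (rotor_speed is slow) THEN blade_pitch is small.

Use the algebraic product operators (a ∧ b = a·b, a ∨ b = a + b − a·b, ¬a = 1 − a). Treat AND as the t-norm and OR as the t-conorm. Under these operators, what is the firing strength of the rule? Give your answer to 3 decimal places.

firing strength: rated=0.59, low=0.93, ¬slow=1−0.35=0.65; AND[a·b] → w = 0.3567

0.357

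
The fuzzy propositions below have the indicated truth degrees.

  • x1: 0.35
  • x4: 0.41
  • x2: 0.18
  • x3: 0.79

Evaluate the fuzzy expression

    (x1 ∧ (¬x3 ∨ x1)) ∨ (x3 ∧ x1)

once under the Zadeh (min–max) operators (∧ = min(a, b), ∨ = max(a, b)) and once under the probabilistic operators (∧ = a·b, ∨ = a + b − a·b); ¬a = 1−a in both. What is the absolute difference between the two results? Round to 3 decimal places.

0.050

Under Zadeh (min–max):
  ¬x3 = 1 − 0.79 = 0.21
  ¬x3 ∨ x1 = max(a, b) on (0.21, 0.35) = 0.35
  x1 ∧ (¬x3 ∨ x1) = min(a, b) on (0.35, 0.35) = 0.35
  x3 ∧ x1 = min(a, b) on (0.79, 0.35) = 0.35
  (x1 ∧ (¬x3 ∨ x1)) ∨ (x3 ∧ x1) = max(a, b) on (0.35, 0.35) = 0.35
  → value = 0.3500
Under probabilistic:
  ¬x3 = 1 − 0.7900 = 0.2100
  ¬x3 ∨ x1 = a + b − a·b on (0.2100, 0.3500) = 0.4865
  x1 ∧ (¬x3 ∨ x1) = a·b on (0.3500, 0.4865) = 0.1703
  x3 ∧ x1 = a·b on (0.7900, 0.3500) = 0.2765
  (x1 ∧ (¬x3 ∨ x1)) ∨ (x3 ∧ x1) = a + b − a·b on (0.1703, 0.2765) = 0.3997
  → value = 0.3997
|0.3500 − 0.3997| = 0.050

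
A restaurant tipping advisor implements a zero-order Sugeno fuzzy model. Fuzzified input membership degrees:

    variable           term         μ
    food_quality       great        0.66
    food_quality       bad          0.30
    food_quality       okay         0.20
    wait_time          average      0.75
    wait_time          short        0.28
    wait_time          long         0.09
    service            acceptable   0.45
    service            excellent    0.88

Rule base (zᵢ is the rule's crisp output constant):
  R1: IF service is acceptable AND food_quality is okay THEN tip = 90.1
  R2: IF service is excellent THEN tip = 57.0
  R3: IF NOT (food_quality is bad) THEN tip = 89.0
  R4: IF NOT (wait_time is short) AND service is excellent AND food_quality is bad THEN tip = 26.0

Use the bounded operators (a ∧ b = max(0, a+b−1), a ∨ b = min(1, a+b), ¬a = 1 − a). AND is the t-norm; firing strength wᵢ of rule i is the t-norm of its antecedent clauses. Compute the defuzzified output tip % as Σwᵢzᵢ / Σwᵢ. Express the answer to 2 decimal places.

71.18

R1 (z=90.1): acceptable=0.45, okay=0.20; AND[max(0, a+b−1)] → w = 0.00
R2 (z=57.0): excellent=0.88 → w = 0.88
R3 (z=89.0): ¬bad=1−0.30=0.70 → w = 0.70
R4 (z=26.0): ¬short=1−0.28=0.72, excellent=0.88, bad=0.30; AND[max(0, a+b−1)] → w = 0.00
Weighted average = (0.00·90.1 + 0.88·57.0 + 0.70·89.0 + 0.00·26.0) / (0.00 + 0.88 + 0.70 + 0.00)
  = 112.4600 / 1.5800 = 71.18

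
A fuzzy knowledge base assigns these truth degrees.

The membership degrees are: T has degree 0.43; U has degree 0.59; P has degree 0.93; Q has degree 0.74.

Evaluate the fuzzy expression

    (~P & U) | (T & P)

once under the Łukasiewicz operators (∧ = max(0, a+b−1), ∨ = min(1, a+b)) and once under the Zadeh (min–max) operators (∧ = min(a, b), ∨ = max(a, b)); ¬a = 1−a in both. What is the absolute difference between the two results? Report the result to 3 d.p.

0.070

Under Łukasiewicz:
  ~P = 1 − 0.93 = 0.07
  ~P & U = max(0, a+b−1) on (0.07, 0.59) = 0.00
  T & P = max(0, a+b−1) on (0.43, 0.93) = 0.36
  (~P & U) | (T & P) = min(1, a+b) on (0.00, 0.36) = 0.36
  → value = 0.3600
Under Zadeh (min–max):
  ~P = 1 − 0.93 = 0.07
  ~P & U = min(a, b) on (0.07, 0.59) = 0.07
  T & P = min(a, b) on (0.43, 0.93) = 0.43
  (~P & U) | (T & P) = max(a, b) on (0.07, 0.43) = 0.43
  → value = 0.4300
|0.3600 − 0.4300| = 0.070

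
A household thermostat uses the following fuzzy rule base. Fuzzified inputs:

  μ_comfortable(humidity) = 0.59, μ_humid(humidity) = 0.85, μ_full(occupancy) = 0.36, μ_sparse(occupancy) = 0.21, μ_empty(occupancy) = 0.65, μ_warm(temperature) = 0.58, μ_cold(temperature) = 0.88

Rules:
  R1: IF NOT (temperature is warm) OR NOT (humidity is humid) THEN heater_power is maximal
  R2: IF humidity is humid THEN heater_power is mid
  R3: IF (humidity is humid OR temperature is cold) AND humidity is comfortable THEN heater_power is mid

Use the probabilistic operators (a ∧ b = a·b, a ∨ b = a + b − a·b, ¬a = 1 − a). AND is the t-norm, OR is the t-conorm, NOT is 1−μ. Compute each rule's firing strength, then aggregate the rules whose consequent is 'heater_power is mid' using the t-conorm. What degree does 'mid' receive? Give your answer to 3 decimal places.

0.937

R1: ¬warm=1−0.58=0.42, ¬humid=1−0.85=0.15; OR[a + b − a·b] → w = 0.5070
R2: humid=0.85 → w = 0.8500
R3: (humid=0.85 OR cold=0.88) = 0.9820; AND[a·b] with comfortable=0.59 → w = 0.5794
Rules with consequent 'mid': {R2, R3} → strengths 0.8500, 0.5794
Aggregate via t-conorm [a + b − a·b]: 0.9369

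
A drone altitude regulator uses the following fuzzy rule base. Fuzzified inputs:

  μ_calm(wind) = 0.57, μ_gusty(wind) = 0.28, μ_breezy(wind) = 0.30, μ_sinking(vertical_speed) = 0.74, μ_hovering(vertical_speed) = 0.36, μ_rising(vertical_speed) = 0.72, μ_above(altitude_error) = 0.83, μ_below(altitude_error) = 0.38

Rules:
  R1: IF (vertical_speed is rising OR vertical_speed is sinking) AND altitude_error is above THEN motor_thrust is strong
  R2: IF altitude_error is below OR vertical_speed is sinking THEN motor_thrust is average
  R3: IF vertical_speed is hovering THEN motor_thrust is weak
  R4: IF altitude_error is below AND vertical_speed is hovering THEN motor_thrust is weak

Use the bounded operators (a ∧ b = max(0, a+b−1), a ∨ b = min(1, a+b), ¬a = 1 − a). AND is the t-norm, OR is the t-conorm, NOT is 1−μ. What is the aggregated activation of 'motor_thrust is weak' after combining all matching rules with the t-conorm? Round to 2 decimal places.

R1: (rising=0.72 OR sinking=0.74) = 1.00; AND[max(0, a+b−1)] with above=0.83 → w = 0.83
R2: below=0.38, sinking=0.74; OR[min(1, a+b)] → w = 1.00
R3: hovering=0.36 → w = 0.36
R4: below=0.38, hovering=0.36; AND[max(0, a+b−1)] → w = 0.00
Rules with consequent 'weak': {R3, R4} → strengths 0.36, 0.00
Aggregate via t-conorm [min(1, a+b)]: 0.36

0.36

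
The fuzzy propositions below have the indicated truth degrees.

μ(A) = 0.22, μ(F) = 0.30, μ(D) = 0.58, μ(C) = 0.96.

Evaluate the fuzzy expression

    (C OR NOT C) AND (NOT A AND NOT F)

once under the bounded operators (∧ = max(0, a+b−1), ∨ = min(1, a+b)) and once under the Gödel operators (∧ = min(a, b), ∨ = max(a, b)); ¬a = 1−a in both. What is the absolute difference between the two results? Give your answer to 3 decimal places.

0.220

Under bounded:
  NOT C = 1 − 0.96 = 0.04
  C OR NOT C = min(1, a+b) on (0.96, 0.04) = 1.00
  NOT A = 1 − 0.22 = 0.78
  NOT F = 1 − 0.30 = 0.70
  NOT A AND NOT F = max(0, a+b−1) on (0.78, 0.70) = 0.48
  (C OR NOT C) AND (NOT A AND NOT F) = max(0, a+b−1) on (1.00, 0.48) = 0.48
  → value = 0.4800
Under Gödel:
  NOT C = 1 − 0.96 = 0.04
  C OR NOT C = max(a, b) on (0.96, 0.04) = 0.96
  NOT A = 1 − 0.22 = 0.78
  NOT F = 1 − 0.30 = 0.70
  NOT A AND NOT F = min(a, b) on (0.78, 0.70) = 0.70
  (C OR NOT C) AND (NOT A AND NOT F) = min(a, b) on (0.96, 0.70) = 0.70
  → value = 0.7000
|0.4800 − 0.7000| = 0.220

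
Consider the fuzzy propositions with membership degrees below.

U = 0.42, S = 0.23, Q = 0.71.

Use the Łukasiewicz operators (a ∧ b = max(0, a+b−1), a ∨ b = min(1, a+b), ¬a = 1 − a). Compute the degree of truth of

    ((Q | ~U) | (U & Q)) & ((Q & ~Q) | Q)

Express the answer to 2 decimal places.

0.71

~U = 1 − 0.42 = 0.58
Q | ~U = min(1, a+b) on (0.71, 0.58) = 1.00
U & Q = max(0, a+b−1) on (0.42, 0.71) = 0.13
(Q | ~U) | (U & Q) = min(1, a+b) on (1.00, 0.13) = 1.00
~Q = 1 − 0.71 = 0.29
Q & ~Q = max(0, a+b−1) on (0.71, 0.29) = 0.00
(Q & ~Q) | Q = min(1, a+b) on (0.00, 0.71) = 0.71
((Q | ~U) | (U & Q)) & ((Q & ~Q) | Q) = max(0, a+b−1) on (1.00, 0.71) = 0.71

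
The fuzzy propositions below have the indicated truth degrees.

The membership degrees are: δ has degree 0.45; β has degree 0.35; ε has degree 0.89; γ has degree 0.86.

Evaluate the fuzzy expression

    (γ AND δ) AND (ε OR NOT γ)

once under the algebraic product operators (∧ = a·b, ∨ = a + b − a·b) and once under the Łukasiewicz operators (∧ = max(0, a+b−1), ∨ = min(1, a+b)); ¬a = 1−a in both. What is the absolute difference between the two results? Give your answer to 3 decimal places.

0.040

Under algebraic product:
  γ AND δ = a·b on (0.8600, 0.4500) = 0.3870
  NOT γ = 1 − 0.8600 = 0.1400
  ε OR NOT γ = a + b − a·b on (0.8900, 0.1400) = 0.9054
  (γ AND δ) AND (ε OR NOT γ) = a·b on (0.3870, 0.9054) = 0.3504
  → value = 0.3504
Under Łukasiewicz:
  γ AND δ = max(0, a+b−1) on (0.86, 0.45) = 0.31
  NOT γ = 1 − 0.86 = 0.14
  ε OR NOT γ = min(1, a+b) on (0.89, 0.14) = 1.00
  (γ AND δ) AND (ε OR NOT γ) = max(0, a+b−1) on (0.31, 1.00) = 0.31
  → value = 0.3100
|0.3504 − 0.3100| = 0.040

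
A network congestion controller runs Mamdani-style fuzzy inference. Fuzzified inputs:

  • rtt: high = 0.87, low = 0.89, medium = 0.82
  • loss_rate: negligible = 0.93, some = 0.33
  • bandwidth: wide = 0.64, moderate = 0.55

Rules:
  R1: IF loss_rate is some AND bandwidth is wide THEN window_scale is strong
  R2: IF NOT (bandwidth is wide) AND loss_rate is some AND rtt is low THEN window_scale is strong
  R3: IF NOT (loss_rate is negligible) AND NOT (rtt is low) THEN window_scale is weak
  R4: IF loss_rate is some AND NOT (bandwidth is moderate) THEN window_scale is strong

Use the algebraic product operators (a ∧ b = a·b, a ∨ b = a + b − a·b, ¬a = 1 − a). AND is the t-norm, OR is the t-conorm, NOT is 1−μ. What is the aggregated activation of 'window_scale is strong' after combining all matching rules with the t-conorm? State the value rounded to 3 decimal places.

R1: some=0.33, wide=0.64; AND[a·b] → w = 0.2112
R2: ¬wide=1−0.64=0.36, some=0.33, low=0.89; AND[a·b] → w = 0.1057
R3: ¬negligible=1−0.93=0.07, ¬low=1−0.89=0.11; AND[a·b] → w = 0.0077
R4: some=0.33, ¬moderate=1−0.55=0.45; AND[a·b] → w = 0.1485
Rules with consequent 'strong': {R1, R2, R4} → strengths 0.2112, 0.1057, 0.1485
Aggregate via t-conorm [a + b − a·b]: 0.3994

0.399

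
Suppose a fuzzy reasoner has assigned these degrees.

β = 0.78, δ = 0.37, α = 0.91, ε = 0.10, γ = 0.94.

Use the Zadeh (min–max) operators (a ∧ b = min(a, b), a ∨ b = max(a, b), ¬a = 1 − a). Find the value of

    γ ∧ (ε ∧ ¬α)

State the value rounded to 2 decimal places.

¬α = 1 − 0.91 = 0.09
ε ∧ ¬α = min(a, b) on (0.10, 0.09) = 0.09
γ ∧ (ε ∧ ¬α) = min(a, b) on (0.94, 0.09) = 0.09

0.09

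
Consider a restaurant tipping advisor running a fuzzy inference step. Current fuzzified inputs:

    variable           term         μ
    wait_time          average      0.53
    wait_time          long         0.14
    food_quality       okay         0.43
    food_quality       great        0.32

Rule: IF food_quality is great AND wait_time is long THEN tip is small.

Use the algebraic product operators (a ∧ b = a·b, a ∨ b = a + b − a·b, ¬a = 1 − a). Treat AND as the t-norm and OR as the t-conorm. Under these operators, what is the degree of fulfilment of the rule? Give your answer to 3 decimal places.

firing strength: great=0.32, long=0.14; AND[a·b] → w = 0.0448

0.045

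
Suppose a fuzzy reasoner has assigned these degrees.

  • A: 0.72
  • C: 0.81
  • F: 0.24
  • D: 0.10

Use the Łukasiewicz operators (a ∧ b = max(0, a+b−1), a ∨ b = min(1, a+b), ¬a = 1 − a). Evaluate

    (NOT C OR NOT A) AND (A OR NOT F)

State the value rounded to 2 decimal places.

NOT C = 1 − 0.81 = 0.19
NOT A = 1 − 0.72 = 0.28
NOT C OR NOT A = min(1, a+b) on (0.19, 0.28) = 0.47
NOT F = 1 − 0.24 = 0.76
A OR NOT F = min(1, a+b) on (0.72, 0.76) = 1.00
(NOT C OR NOT A) AND (A OR NOT F) = max(0, a+b−1) on (0.47, 1.00) = 0.47

0.47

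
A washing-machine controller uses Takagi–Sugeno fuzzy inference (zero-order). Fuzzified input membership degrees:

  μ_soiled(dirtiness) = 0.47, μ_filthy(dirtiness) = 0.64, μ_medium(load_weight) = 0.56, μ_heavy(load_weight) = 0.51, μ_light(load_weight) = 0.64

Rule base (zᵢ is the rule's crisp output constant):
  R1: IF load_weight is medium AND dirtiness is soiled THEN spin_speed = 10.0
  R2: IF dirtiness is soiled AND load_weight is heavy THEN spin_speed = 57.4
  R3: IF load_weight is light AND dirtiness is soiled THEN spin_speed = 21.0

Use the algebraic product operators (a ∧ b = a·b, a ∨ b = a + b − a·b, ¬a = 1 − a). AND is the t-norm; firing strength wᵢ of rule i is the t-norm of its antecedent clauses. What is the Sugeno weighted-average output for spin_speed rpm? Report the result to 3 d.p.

R1 (z=10.0): medium=0.56, soiled=0.47; AND[a·b] → w = 0.2632
R2 (z=57.4): soiled=0.47, heavy=0.51; AND[a·b] → w = 0.2397
R3 (z=21.0): light=0.64, soiled=0.47; AND[a·b] → w = 0.3008
Weighted average = (0.2632·10.0 + 0.2397·57.4 + 0.3008·21.0) / (0.2632 + 0.2397 + 0.3008)
  = 22.7076 / 0.8037 = 28.254

28.254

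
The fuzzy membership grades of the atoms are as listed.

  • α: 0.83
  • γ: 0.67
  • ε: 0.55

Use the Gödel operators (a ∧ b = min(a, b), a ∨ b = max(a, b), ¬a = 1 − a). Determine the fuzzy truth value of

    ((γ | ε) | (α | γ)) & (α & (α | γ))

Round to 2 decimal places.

0.83

γ | ε = max(a, b) on (0.67, 0.55) = 0.67
α | γ = max(a, b) on (0.83, 0.67) = 0.83
(γ | ε) | (α | γ) = max(a, b) on (0.67, 0.83) = 0.83
α | γ = max(a, b) on (0.83, 0.67) = 0.83
α & (α | γ) = min(a, b) on (0.83, 0.83) = 0.83
((γ | ε) | (α | γ)) & (α & (α | γ)) = min(a, b) on (0.83, 0.83) = 0.83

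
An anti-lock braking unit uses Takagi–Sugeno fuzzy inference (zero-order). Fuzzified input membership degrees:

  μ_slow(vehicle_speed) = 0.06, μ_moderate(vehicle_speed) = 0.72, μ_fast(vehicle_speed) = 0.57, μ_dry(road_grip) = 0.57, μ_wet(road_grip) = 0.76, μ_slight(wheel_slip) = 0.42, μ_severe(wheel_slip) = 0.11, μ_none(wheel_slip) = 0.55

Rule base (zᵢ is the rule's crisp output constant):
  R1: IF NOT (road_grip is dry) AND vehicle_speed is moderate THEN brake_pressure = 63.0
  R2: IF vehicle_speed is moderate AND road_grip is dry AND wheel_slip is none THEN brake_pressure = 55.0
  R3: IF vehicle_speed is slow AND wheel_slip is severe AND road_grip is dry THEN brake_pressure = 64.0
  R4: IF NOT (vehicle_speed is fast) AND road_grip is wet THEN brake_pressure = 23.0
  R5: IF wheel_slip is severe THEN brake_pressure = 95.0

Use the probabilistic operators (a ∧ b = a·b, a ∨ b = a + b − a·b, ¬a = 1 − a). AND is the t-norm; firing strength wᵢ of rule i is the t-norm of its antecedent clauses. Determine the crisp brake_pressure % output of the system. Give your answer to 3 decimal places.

51.365

R1 (z=63.0): ¬dry=1−0.57=0.43, moderate=0.72; AND[a·b] → w = 0.3096
R2 (z=55.0): moderate=0.72, dry=0.57, none=0.55; AND[a·b] → w = 0.2257
R3 (z=64.0): slow=0.06, severe=0.11, dry=0.57; AND[a·b] → w = 0.0038
R4 (z=23.0): ¬fast=1−0.57=0.43, wet=0.76; AND[a·b] → w = 0.3268
R5 (z=95.0): severe=0.11 → w = 0.1100
Weighted average = (0.3096·63.0 + 0.2257·55.0 + 0.0038·64.0 + 0.3268·23.0 + 0.1100·95.0) / (0.3096 + 0.2257 + 0.0038 + 0.3268 + 0.1100)
  = 50.1266 / 0.9759 = 51.365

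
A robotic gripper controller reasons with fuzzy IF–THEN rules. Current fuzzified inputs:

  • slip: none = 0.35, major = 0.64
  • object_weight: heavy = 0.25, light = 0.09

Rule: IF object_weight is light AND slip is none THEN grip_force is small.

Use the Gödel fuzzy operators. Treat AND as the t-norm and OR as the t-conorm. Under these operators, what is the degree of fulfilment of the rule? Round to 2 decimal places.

firing strength: light=0.09, none=0.35; AND[min(a, b)] → w = 0.09

0.09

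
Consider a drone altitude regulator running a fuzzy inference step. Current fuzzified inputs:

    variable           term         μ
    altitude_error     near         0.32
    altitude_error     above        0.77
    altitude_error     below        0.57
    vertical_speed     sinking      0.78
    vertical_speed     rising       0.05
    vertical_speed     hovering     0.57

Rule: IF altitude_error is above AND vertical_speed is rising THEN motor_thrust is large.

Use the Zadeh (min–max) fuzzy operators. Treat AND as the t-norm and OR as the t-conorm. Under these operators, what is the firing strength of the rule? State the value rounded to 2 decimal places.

0.05

firing strength: above=0.77, rising=0.05; AND[min(a, b)] → w = 0.05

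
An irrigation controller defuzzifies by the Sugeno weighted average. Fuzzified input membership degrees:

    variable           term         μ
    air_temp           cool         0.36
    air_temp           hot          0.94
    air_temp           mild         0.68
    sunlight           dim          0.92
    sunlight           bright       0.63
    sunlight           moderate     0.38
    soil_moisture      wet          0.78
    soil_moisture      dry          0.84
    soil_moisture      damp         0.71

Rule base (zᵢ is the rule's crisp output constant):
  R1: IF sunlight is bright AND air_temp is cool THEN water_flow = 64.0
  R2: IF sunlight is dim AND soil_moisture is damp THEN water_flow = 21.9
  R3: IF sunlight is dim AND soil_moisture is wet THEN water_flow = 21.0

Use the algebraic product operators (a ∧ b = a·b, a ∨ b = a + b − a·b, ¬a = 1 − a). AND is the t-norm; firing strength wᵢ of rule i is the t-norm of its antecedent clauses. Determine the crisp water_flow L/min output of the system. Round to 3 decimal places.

R1 (z=64.0): bright=0.63, cool=0.36; AND[a·b] → w = 0.2268
R2 (z=21.9): dim=0.92, damp=0.71; AND[a·b] → w = 0.6532
R3 (z=21.0): dim=0.92, wet=0.78; AND[a·b] → w = 0.7176
Weighted average = (0.2268·64.0 + 0.6532·21.9 + 0.7176·21.0) / (0.2268 + 0.6532 + 0.7176)
  = 43.8899 / 1.5976 = 27.472

27.472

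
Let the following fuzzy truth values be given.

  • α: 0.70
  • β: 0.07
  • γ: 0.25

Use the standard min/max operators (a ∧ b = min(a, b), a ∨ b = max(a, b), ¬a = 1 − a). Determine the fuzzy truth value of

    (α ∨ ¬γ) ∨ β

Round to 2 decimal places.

¬γ = 1 − 0.25 = 0.75
α ∨ ¬γ = max(a, b) on (0.70, 0.75) = 0.75
(α ∨ ¬γ) ∨ β = max(a, b) on (0.75, 0.07) = 0.75

0.75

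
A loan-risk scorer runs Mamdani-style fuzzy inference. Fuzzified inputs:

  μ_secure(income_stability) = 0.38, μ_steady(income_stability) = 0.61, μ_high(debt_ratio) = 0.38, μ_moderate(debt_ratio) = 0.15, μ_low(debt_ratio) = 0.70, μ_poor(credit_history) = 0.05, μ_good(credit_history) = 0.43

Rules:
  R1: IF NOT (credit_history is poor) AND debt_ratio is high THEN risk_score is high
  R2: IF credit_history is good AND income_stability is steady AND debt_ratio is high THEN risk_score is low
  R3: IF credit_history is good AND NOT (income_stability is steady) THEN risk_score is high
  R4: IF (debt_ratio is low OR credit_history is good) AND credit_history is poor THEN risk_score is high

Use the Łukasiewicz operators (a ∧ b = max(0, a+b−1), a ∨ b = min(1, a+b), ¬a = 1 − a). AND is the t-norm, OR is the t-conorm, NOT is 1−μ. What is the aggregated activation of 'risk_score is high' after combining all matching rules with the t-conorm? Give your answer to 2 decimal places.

R1: ¬poor=1−0.05=0.95, high=0.38; AND[max(0, a+b−1)] → w = 0.33
R2: good=0.43, steady=0.61, high=0.38; AND[max(0, a+b−1)] → w = 0.00
R3: good=0.43, ¬steady=1−0.61=0.39; AND[max(0, a+b−1)] → w = 0.00
R4: (low=0.70 OR good=0.43) = 1.00; AND[max(0, a+b−1)] with poor=0.05 → w = 0.05
Rules with consequent 'high': {R1, R3, R4} → strengths 0.33, 0.00, 0.05
Aggregate via t-conorm [min(1, a+b)]: 0.38

0.38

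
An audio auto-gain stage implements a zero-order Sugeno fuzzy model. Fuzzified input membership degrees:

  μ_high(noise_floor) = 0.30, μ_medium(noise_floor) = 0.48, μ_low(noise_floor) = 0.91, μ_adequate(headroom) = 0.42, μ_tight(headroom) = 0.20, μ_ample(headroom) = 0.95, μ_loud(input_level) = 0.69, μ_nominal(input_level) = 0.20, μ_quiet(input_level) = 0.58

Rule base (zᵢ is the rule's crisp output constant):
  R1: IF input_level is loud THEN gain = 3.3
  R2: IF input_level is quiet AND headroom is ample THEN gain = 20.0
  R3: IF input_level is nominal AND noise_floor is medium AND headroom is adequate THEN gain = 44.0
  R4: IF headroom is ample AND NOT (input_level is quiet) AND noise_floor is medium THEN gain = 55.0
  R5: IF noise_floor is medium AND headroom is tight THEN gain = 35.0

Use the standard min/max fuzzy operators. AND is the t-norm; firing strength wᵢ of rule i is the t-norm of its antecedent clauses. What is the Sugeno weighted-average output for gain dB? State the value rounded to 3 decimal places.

R1 (z=3.3): loud=0.69 → w = 0.69
R2 (z=20.0): quiet=0.58, ample=0.95; AND[min(a, b)] → w = 0.58
R3 (z=44.0): nominal=0.20, medium=0.48, adequate=0.42; AND[min(a, b)] → w = 0.20
R4 (z=55.0): ample=0.95, ¬quiet=1−0.58=0.42, medium=0.48; AND[min(a, b)] → w = 0.42
R5 (z=35.0): medium=0.48, tight=0.20; AND[min(a, b)] → w = 0.20
Weighted average = (0.69·3.3 + 0.58·20.0 + 0.20·44.0 + 0.42·55.0 + 0.20·35.0) / (0.69 + 0.58 + 0.20 + 0.42 + 0.20)
  = 52.7770 / 2.0900 = 25.252

25.252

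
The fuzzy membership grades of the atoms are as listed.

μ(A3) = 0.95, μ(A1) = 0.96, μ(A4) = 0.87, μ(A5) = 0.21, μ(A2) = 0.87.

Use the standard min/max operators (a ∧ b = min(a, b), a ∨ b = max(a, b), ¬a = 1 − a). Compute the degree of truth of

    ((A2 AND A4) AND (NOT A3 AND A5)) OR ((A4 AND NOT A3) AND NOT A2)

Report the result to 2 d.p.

A2 AND A4 = min(a, b) on (0.87, 0.87) = 0.87
NOT A3 = 1 − 0.95 = 0.05
NOT A3 AND A5 = min(a, b) on (0.05, 0.21) = 0.05
(A2 AND A4) AND (NOT A3 AND A5) = min(a, b) on (0.87, 0.05) = 0.05
NOT A3 = 1 − 0.95 = 0.05
A4 AND NOT A3 = min(a, b) on (0.87, 0.05) = 0.05
NOT A2 = 1 − 0.87 = 0.13
(A4 AND NOT A3) AND NOT A2 = min(a, b) on (0.05, 0.13) = 0.05
((A2 AND A4) AND (NOT A3 AND A5)) OR ((A4 AND NOT A3) AND NOT A2) = max(a, b) on (0.05, 0.05) = 0.05

0.05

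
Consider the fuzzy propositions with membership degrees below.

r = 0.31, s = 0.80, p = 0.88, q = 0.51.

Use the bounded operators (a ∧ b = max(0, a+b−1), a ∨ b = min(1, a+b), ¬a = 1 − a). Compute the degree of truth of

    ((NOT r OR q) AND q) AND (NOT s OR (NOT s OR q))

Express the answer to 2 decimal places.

NOT r = 1 − 0.31 = 0.69
NOT r OR q = min(1, a+b) on (0.69, 0.51) = 1.00
(NOT r OR q) AND q = max(0, a+b−1) on (1.00, 0.51) = 0.51
NOT s = 1 − 0.80 = 0.20
NOT s = 1 − 0.80 = 0.20
NOT s OR q = min(1, a+b) on (0.20, 0.51) = 0.71
NOT s OR (NOT s OR q) = min(1, a+b) on (0.20, 0.71) = 0.91
((NOT r OR q) AND q) AND (NOT s OR (NOT s OR q)) = max(0, a+b−1) on (0.51, 0.91) = 0.42

0.42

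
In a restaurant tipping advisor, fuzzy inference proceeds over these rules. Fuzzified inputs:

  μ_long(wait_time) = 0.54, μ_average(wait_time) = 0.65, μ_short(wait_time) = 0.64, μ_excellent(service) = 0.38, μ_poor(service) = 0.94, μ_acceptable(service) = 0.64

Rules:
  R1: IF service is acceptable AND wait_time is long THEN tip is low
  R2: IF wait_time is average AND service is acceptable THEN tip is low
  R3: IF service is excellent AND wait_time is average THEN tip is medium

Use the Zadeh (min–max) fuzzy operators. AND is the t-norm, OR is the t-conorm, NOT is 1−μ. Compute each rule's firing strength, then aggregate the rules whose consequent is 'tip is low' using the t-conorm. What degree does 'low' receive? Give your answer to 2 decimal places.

0.64

R1: acceptable=0.64, long=0.54; AND[min(a, b)] → w = 0.54
R2: average=0.65, acceptable=0.64; AND[min(a, b)] → w = 0.64
R3: excellent=0.38, average=0.65; AND[min(a, b)] → w = 0.38
Rules with consequent 'low': {R1, R2} → strengths 0.54, 0.64
Aggregate via t-conorm [max(a, b)]: 0.64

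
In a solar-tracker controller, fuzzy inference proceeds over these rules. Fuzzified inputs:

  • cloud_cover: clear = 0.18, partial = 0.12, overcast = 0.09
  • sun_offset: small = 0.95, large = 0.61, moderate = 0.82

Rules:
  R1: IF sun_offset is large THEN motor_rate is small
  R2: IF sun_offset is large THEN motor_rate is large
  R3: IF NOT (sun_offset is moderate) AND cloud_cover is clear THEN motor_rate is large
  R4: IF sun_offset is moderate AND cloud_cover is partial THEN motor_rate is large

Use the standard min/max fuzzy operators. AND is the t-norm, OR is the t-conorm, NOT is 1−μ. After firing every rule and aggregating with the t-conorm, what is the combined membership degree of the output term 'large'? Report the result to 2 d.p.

R1: large=0.61 → w = 0.61
R2: large=0.61 → w = 0.61
R3: ¬moderate=1−0.82=0.18, clear=0.18; AND[min(a, b)] → w = 0.18
R4: moderate=0.82, partial=0.12; AND[min(a, b)] → w = 0.12
Rules with consequent 'large': {R2, R3, R4} → strengths 0.61, 0.18, 0.12
Aggregate via t-conorm [max(a, b)]: 0.61

0.61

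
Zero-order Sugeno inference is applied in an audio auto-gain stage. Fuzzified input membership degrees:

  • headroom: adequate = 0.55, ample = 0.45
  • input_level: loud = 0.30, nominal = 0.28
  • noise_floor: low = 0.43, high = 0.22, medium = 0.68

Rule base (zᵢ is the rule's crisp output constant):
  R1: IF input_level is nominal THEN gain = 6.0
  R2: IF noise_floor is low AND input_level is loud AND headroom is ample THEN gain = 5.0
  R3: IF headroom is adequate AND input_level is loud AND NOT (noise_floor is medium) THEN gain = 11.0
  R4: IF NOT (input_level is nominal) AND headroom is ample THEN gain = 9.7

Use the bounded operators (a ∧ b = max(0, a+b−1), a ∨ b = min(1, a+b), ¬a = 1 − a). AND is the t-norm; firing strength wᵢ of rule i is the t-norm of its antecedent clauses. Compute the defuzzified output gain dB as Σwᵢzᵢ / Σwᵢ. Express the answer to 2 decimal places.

R1 (z=6.0): nominal=0.28 → w = 0.28
R2 (z=5.0): low=0.43, loud=0.30, ample=0.45; AND[max(0, a+b−1)] → w = 0.00
R3 (z=11.0): adequate=0.55, loud=0.30, ¬medium=1−0.68=0.32; AND[max(0, a+b−1)] → w = 0.00
R4 (z=9.7): ¬nominal=1−0.28=0.72, ample=0.45; AND[max(0, a+b−1)] → w = 0.17
Weighted average = (0.28·6.0 + 0.00·5.0 + 0.00·11.0 + 0.17·9.7) / (0.28 + 0.00 + 0.00 + 0.17)
  = 3.3290 / 0.4500 = 7.40

7.40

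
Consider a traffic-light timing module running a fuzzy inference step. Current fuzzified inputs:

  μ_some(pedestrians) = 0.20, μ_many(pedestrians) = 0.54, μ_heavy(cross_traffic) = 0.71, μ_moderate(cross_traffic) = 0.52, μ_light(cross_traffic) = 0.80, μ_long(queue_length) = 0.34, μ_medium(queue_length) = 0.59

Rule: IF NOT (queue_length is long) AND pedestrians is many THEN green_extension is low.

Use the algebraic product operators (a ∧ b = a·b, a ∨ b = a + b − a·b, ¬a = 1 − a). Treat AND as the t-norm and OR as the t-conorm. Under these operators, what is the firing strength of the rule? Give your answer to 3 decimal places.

0.356

firing strength: ¬long=1−0.34=0.66, many=0.54; AND[a·b] → w = 0.3564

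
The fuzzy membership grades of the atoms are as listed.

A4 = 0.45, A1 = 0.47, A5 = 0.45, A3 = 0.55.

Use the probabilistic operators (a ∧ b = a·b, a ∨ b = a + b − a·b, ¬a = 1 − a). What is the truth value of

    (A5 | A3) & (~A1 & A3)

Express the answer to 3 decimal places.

A5 | A3 = a + b − a·b on (0.4500, 0.5500) = 0.7525
~A1 = 1 − 0.4700 = 0.5300
~A1 & A3 = a·b on (0.5300, 0.5500) = 0.2915
(A5 | A3) & (~A1 & A3) = a·b on (0.7525, 0.2915) = 0.2194

0.219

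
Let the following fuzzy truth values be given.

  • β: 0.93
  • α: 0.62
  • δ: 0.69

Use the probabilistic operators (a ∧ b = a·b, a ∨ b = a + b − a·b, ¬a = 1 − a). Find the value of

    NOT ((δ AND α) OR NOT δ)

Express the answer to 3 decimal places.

0.395

δ AND α = a·b on (0.6900, 0.6200) = 0.4278
NOT δ = 1 − 0.6900 = 0.3100
(δ AND α) OR NOT δ = a + b − a·b on (0.4278, 0.3100) = 0.6052
NOT ((δ AND α) OR NOT δ) = 1 − 0.6052 = 0.3948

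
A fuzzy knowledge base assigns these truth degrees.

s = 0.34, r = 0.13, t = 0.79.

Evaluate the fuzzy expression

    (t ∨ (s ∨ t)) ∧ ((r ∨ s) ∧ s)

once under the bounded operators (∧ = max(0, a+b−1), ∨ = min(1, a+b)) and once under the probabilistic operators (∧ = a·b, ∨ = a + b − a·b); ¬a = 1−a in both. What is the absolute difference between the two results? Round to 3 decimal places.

0.141

Under bounded:
  s ∨ t = min(1, a+b) on (0.34, 0.79) = 1.00
  t ∨ (s ∨ t) = min(1, a+b) on (0.79, 1.00) = 1.00
  r ∨ s = min(1, a+b) on (0.13, 0.34) = 0.47
  (r ∨ s) ∧ s = max(0, a+b−1) on (0.47, 0.34) = 0.00
  (t ∨ (s ∨ t)) ∧ ((r ∨ s) ∧ s) = max(0, a+b−1) on (1.00, 0.00) = 0.00
  → value = 0.0000
Under probabilistic:
  s ∨ t = a + b − a·b on (0.3400, 0.7900) = 0.8614
  t ∨ (s ∨ t) = a + b − a·b on (0.7900, 0.8614) = 0.9709
  r ∨ s = a + b − a·b on (0.1300, 0.3400) = 0.4258
  (r ∨ s) ∧ s = a·b on (0.4258, 0.3400) = 0.1448
  (t ∨ (s ∨ t)) ∧ ((r ∨ s) ∧ s) = a·b on (0.9709, 0.1448) = 0.1406
  → value = 0.1406
|0.0000 − 0.1406| = 0.141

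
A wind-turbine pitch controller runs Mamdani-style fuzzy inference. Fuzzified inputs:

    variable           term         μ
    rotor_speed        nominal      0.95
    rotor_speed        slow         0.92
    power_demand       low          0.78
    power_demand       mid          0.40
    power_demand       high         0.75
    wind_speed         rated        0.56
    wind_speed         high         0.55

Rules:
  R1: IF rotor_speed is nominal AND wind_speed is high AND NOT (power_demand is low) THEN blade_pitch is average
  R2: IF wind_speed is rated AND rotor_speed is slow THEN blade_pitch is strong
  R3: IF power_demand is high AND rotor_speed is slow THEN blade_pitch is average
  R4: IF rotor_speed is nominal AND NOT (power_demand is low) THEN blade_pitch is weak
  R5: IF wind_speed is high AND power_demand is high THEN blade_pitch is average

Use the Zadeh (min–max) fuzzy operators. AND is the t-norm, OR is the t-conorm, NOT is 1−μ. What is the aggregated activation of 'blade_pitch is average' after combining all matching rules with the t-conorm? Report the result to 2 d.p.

0.75

R1: nominal=0.95, high=0.55, ¬low=1−0.78=0.22; AND[min(a, b)] → w = 0.22
R2: rated=0.56, slow=0.92; AND[min(a, b)] → w = 0.56
R3: high=0.75, slow=0.92; AND[min(a, b)] → w = 0.75
R4: nominal=0.95, ¬low=1−0.78=0.22; AND[min(a, b)] → w = 0.22
R5: high=0.55, high=0.75; AND[min(a, b)] → w = 0.55
Rules with consequent 'average': {R1, R3, R5} → strengths 0.22, 0.75, 0.55
Aggregate via t-conorm [max(a, b)]: 0.75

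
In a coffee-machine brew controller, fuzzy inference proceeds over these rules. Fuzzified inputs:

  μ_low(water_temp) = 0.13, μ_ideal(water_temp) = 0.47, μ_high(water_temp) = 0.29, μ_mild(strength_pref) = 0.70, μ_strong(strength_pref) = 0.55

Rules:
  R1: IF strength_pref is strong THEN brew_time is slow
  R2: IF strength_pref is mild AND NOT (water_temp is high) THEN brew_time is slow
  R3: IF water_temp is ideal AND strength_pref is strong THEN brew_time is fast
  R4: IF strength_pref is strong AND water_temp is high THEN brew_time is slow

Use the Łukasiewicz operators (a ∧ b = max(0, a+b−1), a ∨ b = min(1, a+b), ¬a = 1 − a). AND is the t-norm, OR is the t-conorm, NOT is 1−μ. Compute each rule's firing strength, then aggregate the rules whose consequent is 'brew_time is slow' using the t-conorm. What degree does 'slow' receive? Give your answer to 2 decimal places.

R1: strong=0.55 → w = 0.55
R2: mild=0.70, ¬high=1−0.29=0.71; AND[max(0, a+b−1)] → w = 0.41
R3: ideal=0.47, strong=0.55; AND[max(0, a+b−1)] → w = 0.02
R4: strong=0.55, high=0.29; AND[max(0, a+b−1)] → w = 0.00
Rules with consequent 'slow': {R1, R2, R4} → strengths 0.55, 0.41, 0.00
Aggregate via t-conorm [min(1, a+b)]: 0.96

0.96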